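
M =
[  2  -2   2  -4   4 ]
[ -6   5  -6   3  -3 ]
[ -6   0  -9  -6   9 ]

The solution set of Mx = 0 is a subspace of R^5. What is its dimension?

Row reduce to echelon form.
R2 ← R2 + (3)·R1: [0, -1, 0, -9, 9]
R3 ← R3 + (3)·R1: [0, -6, -3, -18, 21]
R3 ← R3 − (6)·R2: [0, 0, -3, 36, -33]
3 nonzero rows, so rank(M) = 3.
M has 5 columns; by rank–nullity, nullity = 5 − 3 = 2.

2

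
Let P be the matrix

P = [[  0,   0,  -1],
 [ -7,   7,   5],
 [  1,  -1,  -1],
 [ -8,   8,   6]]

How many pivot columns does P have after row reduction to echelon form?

Row reduce to echelon form.
Swap R1 ↔ R2
R3 ← R3 + (1/7)·R1: [0, 0, -2/7]
R4 ← R4 − (8/7)·R1: [0, 0, 2/7]
R3 ← R3 − (2/7)·R2: [0, 0, 0]
R4 ← R4 + (2/7)·R2: [0, 0, 0]
Echelon form has 2 nonzero rows, so rank(P) = 2.
Each nonzero row contributes one pivot column: 2 pivot columns.

2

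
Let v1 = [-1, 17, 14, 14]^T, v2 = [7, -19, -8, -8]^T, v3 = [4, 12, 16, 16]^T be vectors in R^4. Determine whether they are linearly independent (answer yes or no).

Form the matrix with these vectors as rows and row reduce.
R2 ← R2 + (7)·R1: [0, 100, 90, 90]
R3 ← R3 + (4)·R1: [0, 80, 72, 72]
R3 ← R3 − (4/5)·R2: [0, 0, 0, 0]
2 nonzero rows, so the 3 vectors span a space of dimension 2.
Since 2 < 3, the vectors are linearly dependent.

no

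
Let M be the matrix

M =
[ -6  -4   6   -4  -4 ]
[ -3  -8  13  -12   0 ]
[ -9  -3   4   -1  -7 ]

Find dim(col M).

2

Row reduce to echelon form.
R2 ← R2 − (1/2)·R1: [0, -6, 10, -10, 2]
R3 ← R3 − (3/2)·R1: [0, 3, -5, 5, -1]
R3 ← R3 + (1/2)·R2: [0, 0, 0, 0, 0]
Echelon form has 2 nonzero rows, so rank(M) = 2.
The column space has dimension equal to the rank: 2.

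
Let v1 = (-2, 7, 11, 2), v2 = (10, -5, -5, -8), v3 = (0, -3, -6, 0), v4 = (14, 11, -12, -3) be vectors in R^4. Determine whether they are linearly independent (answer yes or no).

no

Form the matrix with these vectors as rows and row reduce.
R2 ← R2 + (5)·R1: [0, 30, 50, 2]
R4 ← R4 + (7)·R1: [0, 60, 65, 11]
R3 ← R3 + (1/10)·R2: [0, 0, -1, 1/5]
R4 ← R4 − (2)·R2: [0, 0, -35, 7]
R4 ← R4 − (35)·R3: [0, 0, 0, 0]
3 nonzero rows, so the 4 vectors span a space of dimension 3.
Since 3 < 4, the vectors are linearly dependent.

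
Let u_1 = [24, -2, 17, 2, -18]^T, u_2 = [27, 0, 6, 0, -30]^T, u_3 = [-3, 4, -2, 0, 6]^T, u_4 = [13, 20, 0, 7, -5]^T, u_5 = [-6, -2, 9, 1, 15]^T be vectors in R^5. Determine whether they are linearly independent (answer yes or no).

Form the matrix with these vectors as rows and row reduce.
R2 ← R2 − (9/8)·R1: [0, 9/4, -105/8, -9/4, -39/4]
R3 ← R3 + (1/8)·R1: [0, 15/4, 1/8, 1/4, 15/4]
R4 ← R4 − (13/24)·R1: [0, 253/12, -221/24, 71/12, 19/4]
R5 ← R5 + (1/4)·R1: [0, -5/2, 53/4, 3/2, 21/2]
R3 ← R3 − (5/3)·R2: [0, 0, 22, 4, 20]
R4 ← R4 − (253/27)·R2: [0, 0, 1024/9, 27, 865/9]
R5 ← R5 + (10/9)·R2: [0, 0, -4/3, -1, -1/3]
R4 ← R4 − (512/99)·R3: [0, 0, 0, 625/99, -725/99]
R5 ← R5 + (2/33)·R3: [0, 0, 0, -25/33, 29/33]
R5 ← R5 + (3/25)·R4: [0, 0, 0, 0, 0]
4 nonzero rows, so the 5 vectors span a space of dimension 4.
Since 4 < 5, the vectors are linearly dependent.

no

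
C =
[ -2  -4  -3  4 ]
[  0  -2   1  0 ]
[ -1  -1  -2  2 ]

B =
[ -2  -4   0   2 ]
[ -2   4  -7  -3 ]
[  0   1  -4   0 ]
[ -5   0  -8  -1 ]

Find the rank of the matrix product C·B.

2

First compute CB:
[[ -8, -11,   8,   4],
 [  4,  -7,  10,   6],
 [ -6,  -2,  -1,  -1]]
Now row reduce the product.
R2 ← R2 + (1/2)·R1: [0, -25/2, 14, 8]
R3 ← R3 − (3/4)·R1: [0, 25/4, -7, -4]
R3 ← R3 + (1/2)·R2: [0, 0, 0, 0]
2 nonzero rows, so rank(CB) = 2.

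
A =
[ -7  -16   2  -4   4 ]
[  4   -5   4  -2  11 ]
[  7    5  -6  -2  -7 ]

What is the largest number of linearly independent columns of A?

3

Row reduce to echelon form.
R2 ← R2 + (4/7)·R1: [0, -99/7, 36/7, -30/7, 93/7]
R3 ← R3 + R1: [0, -11, -4, -6, -3]
R3 ← R3 − (7/9)·R2: [0, 0, -8, -8/3, -40/3]
Echelon form has 3 nonzero rows, so rank(A) = 3.
The rank gives the maximum number of linearly independent columns: 3.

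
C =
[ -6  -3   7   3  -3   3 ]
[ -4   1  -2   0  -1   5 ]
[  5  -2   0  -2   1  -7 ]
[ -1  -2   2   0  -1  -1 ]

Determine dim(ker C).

3

Row reduce to echelon form.
R2 ← R2 − (2/3)·R1: [0, 3, -20/3, -2, 1, 3]
R3 ← R3 + (5/6)·R1: [0, -9/2, 35/6, 1/2, -3/2, -9/2]
R4 ← R4 − (1/6)·R1: [0, -3/2, 5/6, -1/2, -1/2, -3/2]
R3 ← R3 + (3/2)·R2: [0, 0, -25/6, -5/2, 0, 0]
R4 ← R4 + (1/2)·R2: [0, 0, -5/2, -3/2, 0, 0]
R4 ← R4 − (3/5)·R3: [0, 0, 0, 0, 0, 0]
3 nonzero rows, so rank(C) = 3.
C has 6 columns; by rank–nullity, nullity = 6 − 3 = 3.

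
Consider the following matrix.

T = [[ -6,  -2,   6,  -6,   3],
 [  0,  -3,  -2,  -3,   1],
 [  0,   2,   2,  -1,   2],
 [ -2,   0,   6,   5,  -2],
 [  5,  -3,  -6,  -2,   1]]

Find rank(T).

Row reduce to echelon form.
R4 ← R4 − (1/3)·R1: [0, 2/3, 4, 7, -3]
R5 ← R5 + (5/6)·R1: [0, -14/3, -1, -7, 7/2]
R3 ← R3 + (2/3)·R2: [0, 0, 2/3, -3, 8/3]
R4 ← R4 + (2/9)·R2: [0, 0, 32/9, 19/3, -25/9]
R5 ← R5 − (14/9)·R2: [0, 0, 19/9, -7/3, 35/18]
R4 ← R4 − (16/3)·R3: [0, 0, 0, 67/3, -17]
R5 ← R5 − (19/6)·R3: [0, 0, 0, 43/6, -13/2]
R5 ← R5 − (43/134)·R4: [0, 0, 0, 0, -70/67]
Echelon form has 5 nonzero rows, so rank(T) = 5.

5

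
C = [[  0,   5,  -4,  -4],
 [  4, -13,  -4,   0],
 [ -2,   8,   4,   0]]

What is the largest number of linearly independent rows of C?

Row reduce to echelon form.
Swap R1 ↔ R2
R3 ← R3 + (1/2)·R1: [0, 3/2, 2, 0]
R3 ← R3 − (3/10)·R2: [0, 0, 16/5, 6/5]
Echelon form has 3 nonzero rows, so rank(C) = 3.
The rank gives the maximum number of linearly independent rows: 3.

3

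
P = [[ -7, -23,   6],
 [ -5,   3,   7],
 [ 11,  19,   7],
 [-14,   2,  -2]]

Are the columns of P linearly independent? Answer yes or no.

Row reduce P to echelon form.
R2 ← R2 − (5/7)·R1: [0, 136/7, 19/7]
R3 ← R3 + (11/7)·R1: [0, -120/7, 115/7]
R4 ← R4 − (2)·R1: [0, 48, -14]
R3 ← R3 + (15/17)·R2: [0, 0, 320/17]
R4 ← R4 − (42/17)·R2: [0, 0, -352/17]
R4 ← R4 + (11/10)·R3: [0, 0, 0]
3 pivots among 3 columns.
Every column is a pivot column, so the columns are linearly independent.

yes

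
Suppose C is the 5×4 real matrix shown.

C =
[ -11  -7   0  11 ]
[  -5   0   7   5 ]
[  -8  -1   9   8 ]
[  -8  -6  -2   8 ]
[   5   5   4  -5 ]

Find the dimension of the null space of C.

2

Row reduce to echelon form.
R2 ← R2 − (5/11)·R1: [0, 35/11, 7, 0]
R3 ← R3 − (8/11)·R1: [0, 45/11, 9, 0]
R4 ← R4 − (8/11)·R1: [0, -10/11, -2, 0]
R5 ← R5 + (5/11)·R1: [0, 20/11, 4, 0]
R3 ← R3 − (9/7)·R2: [0, 0, 0, 0]
R4 ← R4 + (2/7)·R2: [0, 0, 0, 0]
R5 ← R5 − (4/7)·R2: [0, 0, 0, 0]
2 nonzero rows, so rank(C) = 2.
C has 4 columns; by rank–nullity, nullity = 4 − 2 = 2.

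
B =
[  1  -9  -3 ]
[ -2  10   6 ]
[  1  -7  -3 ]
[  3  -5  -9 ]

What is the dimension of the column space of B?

Row reduce to echelon form.
R2 ← R2 + (2)·R1: [0, -8, 0]
R3 ← R3 − R1: [0, 2, 0]
R4 ← R4 − (3)·R1: [0, 22, 0]
R3 ← R3 + (1/4)·R2: [0, 0, 0]
R4 ← R4 + (11/4)·R2: [0, 0, 0]
Echelon form has 2 nonzero rows, so rank(B) = 2.
The column space has dimension equal to the rank: 2.

2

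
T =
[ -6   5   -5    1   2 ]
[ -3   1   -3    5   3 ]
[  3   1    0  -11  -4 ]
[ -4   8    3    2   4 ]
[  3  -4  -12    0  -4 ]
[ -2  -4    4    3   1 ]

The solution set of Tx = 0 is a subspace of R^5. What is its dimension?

0

Row reduce to echelon form.
R2 ← R2 − (1/2)·R1: [0, -3/2, -1/2, 9/2, 2]
R3 ← R3 + (1/2)·R1: [0, 7/2, -5/2, -21/2, -3]
R4 ← R4 − (2/3)·R1: [0, 14/3, 19/3, 4/3, 8/3]
R5 ← R5 + (1/2)·R1: [0, -3/2, -29/2, 1/2, -3]
R6 ← R6 − (1/3)·R1: [0, -17/3, 17/3, 8/3, 1/3]
R3 ← R3 + (7/3)·R2: [0, 0, -11/3, 0, 5/3]
R4 ← R4 + (28/9)·R2: [0, 0, 43/9, 46/3, 80/9]
R5 ← R5 − R2: [0, 0, -14, -4, -5]
R6 ← R6 − (34/9)·R2: [0, 0, 68/9, -43/3, -65/9]
R4 ← R4 + (43/33)·R3: [0, 0, 0, 46/3, 365/33]
R5 ← R5 − (42/11)·R3: [0, 0, 0, -4, -125/11]
R6 ← R6 + (68/33)·R3: [0, 0, 0, -43/3, -125/33]
R5 ← R5 + (6/23)·R4: [0, 0, 0, 0, -195/23]
R6 ← R6 + (43/46)·R4: [0, 0, 0, 0, 3315/506]
R6 ← R6 + (17/22)·R5: [0, 0, 0, 0, 0]
5 nonzero rows, so rank(T) = 5.
T has 5 columns; by rank–nullity, nullity = 5 − 5 = 0.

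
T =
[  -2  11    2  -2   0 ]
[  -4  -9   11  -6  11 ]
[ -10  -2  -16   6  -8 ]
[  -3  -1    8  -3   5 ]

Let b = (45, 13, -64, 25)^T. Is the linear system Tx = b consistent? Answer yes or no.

Row reduce the augmented matrix [T | b].
R2 ← R2 − (2)·R1: [0, -31, 7, -2, 11, -77]
R3 ← R3 − (5)·R1: [0, -57, -26, 16, -8, -289]
R4 ← R4 − (3/2)·R1: [0, -35/2, 5, 0, 5, -85/2]
R3 ← R3 − (57/31)·R2: [0, 0, -1205/31, 610/31, -875/31, -4570/31]
R4 ← R4 − (35/62)·R2: [0, 0, 65/62, 35/31, -75/62, 30/31]
R4 ← R4 + (13/482)·R3: [0, 0, 0, 400/241, -475/241, -725/241]
The echelon form has 4 nonzero rows, and every pivot lies in the first 5 columns, so rank(T) = rank([T|b]) = 4.
The system is consistent.

yes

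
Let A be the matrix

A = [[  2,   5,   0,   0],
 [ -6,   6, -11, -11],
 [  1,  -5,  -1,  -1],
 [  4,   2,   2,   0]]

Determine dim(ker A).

0

Row reduce to echelon form.
R2 ← R2 + (3)·R1: [0, 21, -11, -11]
R3 ← R3 − (1/2)·R1: [0, -15/2, -1, -1]
R4 ← R4 − (2)·R1: [0, -8, 2, 0]
R3 ← R3 + (5/14)·R2: [0, 0, -69/14, -69/14]
R4 ← R4 + (8/21)·R2: [0, 0, -46/21, -88/21]
R4 ← R4 − (4/9)·R3: [0, 0, 0, -2]
4 nonzero rows, so rank(A) = 4.
A has 4 columns; by rank–nullity, nullity = 4 − 4 = 0.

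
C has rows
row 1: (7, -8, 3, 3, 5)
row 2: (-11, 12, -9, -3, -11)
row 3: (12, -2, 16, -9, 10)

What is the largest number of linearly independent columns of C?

Row reduce to echelon form.
R2 ← R2 + (11/7)·R1: [0, -4/7, -30/7, 12/7, -22/7]
R3 ← R3 − (12/7)·R1: [0, 82/7, 76/7, -99/7, 10/7]
R3 ← R3 + (41/2)·R2: [0, 0, -77, 21, -63]
Echelon form has 3 nonzero rows, so rank(C) = 3.
The rank gives the maximum number of linearly independent columns: 3.

3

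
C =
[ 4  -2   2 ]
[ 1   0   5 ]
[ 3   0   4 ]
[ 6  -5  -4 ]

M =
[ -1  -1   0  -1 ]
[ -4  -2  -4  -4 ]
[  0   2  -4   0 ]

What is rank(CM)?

First compute CM:
[[  4,   4,   0,   4],
 [ -1,   9, -20,  -1],
 [ -3,   5, -16,  -3],
 [ 14,  -4,  36,  14]]
Now row reduce the product.
R2 ← R2 + (1/4)·R1: [0, 10, -20, 0]
R3 ← R3 + (3/4)·R1: [0, 8, -16, 0]
R4 ← R4 − (7/2)·R1: [0, -18, 36, 0]
R3 ← R3 − (4/5)·R2: [0, 0, 0, 0]
R4 ← R4 + (9/5)·R2: [0, 0, 0, 0]
2 nonzero rows, so rank(CM) = 2.

2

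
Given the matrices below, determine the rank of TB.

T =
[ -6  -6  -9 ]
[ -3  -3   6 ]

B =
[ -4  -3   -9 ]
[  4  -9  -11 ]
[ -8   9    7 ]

First compute TB:
[[ 72,  -9,  57],
 [-48,  90, 102]]
Now row reduce the product.
R2 ← R2 + (2/3)·R1: [0, 84, 140]
2 nonzero rows, so rank(TB) = 2.

2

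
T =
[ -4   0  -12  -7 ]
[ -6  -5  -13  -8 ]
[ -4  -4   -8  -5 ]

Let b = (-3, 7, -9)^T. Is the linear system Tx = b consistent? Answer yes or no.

no

Row reduce the augmented matrix [T | b].
R2 ← R2 − (3/2)·R1: [0, -5, 5, 5/2, 23/2]
R3 ← R3 − R1: [0, -4, 4, 2, -6]
R3 ← R3 − (4/5)·R2: [0, 0, 0, 0, -76/5]
The echelon form has 3 nonzero rows; the last pivot sits in the augmented column, so rank(T) = 2 but rank([T|b]) = 3.
Since the ranks differ, the system is inconsistent.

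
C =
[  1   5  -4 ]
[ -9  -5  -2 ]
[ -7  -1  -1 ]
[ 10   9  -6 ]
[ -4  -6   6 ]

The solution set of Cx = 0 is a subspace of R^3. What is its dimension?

Row reduce to echelon form.
R2 ← R2 + (9)·R1: [0, 40, -38]
R3 ← R3 + (7)·R1: [0, 34, -29]
R4 ← R4 − (10)·R1: [0, -41, 34]
R5 ← R5 + (4)·R1: [0, 14, -10]
R3 ← R3 − (17/20)·R2: [0, 0, 33/10]
R4 ← R4 + (41/40)·R2: [0, 0, -99/20]
R5 ← R5 − (7/20)·R2: [0, 0, 33/10]
R4 ← R4 + (3/2)·R3: [0, 0, 0]
R5 ← R5 − R3: [0, 0, 0]
3 nonzero rows, so rank(C) = 3.
C has 3 columns; by rank–nullity, nullity = 3 − 3 = 0.

0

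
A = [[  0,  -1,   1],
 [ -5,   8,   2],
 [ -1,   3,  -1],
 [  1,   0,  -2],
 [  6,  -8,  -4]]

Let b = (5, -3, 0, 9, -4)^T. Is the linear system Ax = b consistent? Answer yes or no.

no

Row reduce the augmented matrix [A | b].
Swap R1 ↔ R2
R3 ← R3 − (1/5)·R1: [0, 7/5, -7/5, 3/5]
R4 ← R4 + (1/5)·R1: [0, 8/5, -8/5, 42/5]
R5 ← R5 + (6/5)·R1: [0, 8/5, -8/5, -38/5]
R3 ← R3 + (7/5)·R2: [0, 0, 0, 38/5]
R4 ← R4 + (8/5)·R2: [0, 0, 0, 82/5]
R5 ← R5 + (8/5)·R2: [0, 0, 0, 2/5]
R4 ← R4 − (41/19)·R3: [0, 0, 0, 0]
R5 ← R5 − (1/19)·R3: [0, 0, 0, 0]
The echelon form has 3 nonzero rows; the last pivot sits in the augmented column, so rank(A) = 2 but rank([A|b]) = 3.
Since the ranks differ, the system is inconsistent.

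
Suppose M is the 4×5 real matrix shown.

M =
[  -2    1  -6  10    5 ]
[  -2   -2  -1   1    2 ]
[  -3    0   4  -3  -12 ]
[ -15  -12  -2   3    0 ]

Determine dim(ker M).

Row reduce to echelon form.
R2 ← R2 − R1: [0, -3, 5, -9, -3]
R3 ← R3 − (3/2)·R1: [0, -3/2, 13, -18, -39/2]
R4 ← R4 − (15/2)·R1: [0, -39/2, 43, -72, -75/2]
R3 ← R3 − (1/2)·R2: [0, 0, 21/2, -27/2, -18]
R4 ← R4 − (13/2)·R2: [0, 0, 21/2, -27/2, -18]
R4 ← R4 − R3: [0, 0, 0, 0, 0]
3 nonzero rows, so rank(M) = 3.
M has 5 columns; by rank–nullity, nullity = 5 − 3 = 2.

2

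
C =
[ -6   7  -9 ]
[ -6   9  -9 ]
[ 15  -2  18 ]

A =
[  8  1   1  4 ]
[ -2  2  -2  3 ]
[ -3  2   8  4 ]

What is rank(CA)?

3

First compute CA:
[[-35, -10, -92, -39],
 [-39,  -6, -96, -33],
 [ 70,  47, 163, 126]]
Now row reduce the product.
R2 ← R2 − (39/35)·R1: [0, 36/7, 228/35, 366/35]
R3 ← R3 + (2)·R1: [0, 27, -21, 48]
R3 ← R3 − (21/4)·R2: [0, 0, -276/5, -69/10]
3 nonzero rows, so rank(CA) = 3.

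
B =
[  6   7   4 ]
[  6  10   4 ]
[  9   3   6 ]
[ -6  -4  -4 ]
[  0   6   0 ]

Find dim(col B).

2

Row reduce to echelon form.
R2 ← R2 − R1: [0, 3, 0]
R3 ← R3 − (3/2)·R1: [0, -15/2, 0]
R4 ← R4 + R1: [0, 3, 0]
R3 ← R3 + (5/2)·R2: [0, 0, 0]
R4 ← R4 − R2: [0, 0, 0]
R5 ← R5 − (2)·R2: [0, 0, 0]
Echelon form has 2 nonzero rows, so rank(B) = 2.
The column space has dimension equal to the rank: 2.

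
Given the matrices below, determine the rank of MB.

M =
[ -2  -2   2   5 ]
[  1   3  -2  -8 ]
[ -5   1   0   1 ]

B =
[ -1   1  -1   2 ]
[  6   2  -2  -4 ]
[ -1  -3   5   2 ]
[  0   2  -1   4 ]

First compute MB:
[[-12,  -2,  11,  28],
 [ 19,  -3,  -9, -46],
 [ 11,  -1,   2, -10]]
Now row reduce the product.
R2 ← R2 + (19/12)·R1: [0, -37/6, 101/12, -5/3]
R3 ← R3 + (11/12)·R1: [0, -17/6, 145/12, 47/3]
R3 ← R3 − (17/37)·R2: [0, 0, 304/37, 608/37]
3 nonzero rows, so rank(MB) = 3.

3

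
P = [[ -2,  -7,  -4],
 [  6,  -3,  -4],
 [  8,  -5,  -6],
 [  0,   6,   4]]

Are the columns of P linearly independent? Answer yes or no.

Row reduce P to echelon form.
R2 ← R2 + (3)·R1: [0, -24, -16]
R3 ← R3 + (4)·R1: [0, -33, -22]
R3 ← R3 − (11/8)·R2: [0, 0, 0]
R4 ← R4 + (1/4)·R2: [0, 0, 0]
2 pivots among 3 columns.
Only 2 < 3 pivot columns, so the columns are linearly dependent.

no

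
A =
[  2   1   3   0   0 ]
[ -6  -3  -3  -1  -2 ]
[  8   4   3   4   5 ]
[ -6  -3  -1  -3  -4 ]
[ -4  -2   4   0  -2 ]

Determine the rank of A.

Row reduce to echelon form.
R2 ← R2 + (3)·R1: [0, 0, 6, -1, -2]
R3 ← R3 − (4)·R1: [0, 0, -9, 4, 5]
R4 ← R4 + (3)·R1: [0, 0, 8, -3, -4]
R5 ← R5 + (2)·R1: [0, 0, 10, 0, -2]
R3 ← R3 + (3/2)·R2: [0, 0, 0, 5/2, 2]
R4 ← R4 − (4/3)·R2: [0, 0, 0, -5/3, -4/3]
R5 ← R5 − (5/3)·R2: [0, 0, 0, 5/3, 4/3]
R4 ← R4 + (2/3)·R3: [0, 0, 0, 0, 0]
R5 ← R5 − (2/3)·R3: [0, 0, 0, 0, 0]
Echelon form has 3 nonzero rows, so rank(A) = 3.

3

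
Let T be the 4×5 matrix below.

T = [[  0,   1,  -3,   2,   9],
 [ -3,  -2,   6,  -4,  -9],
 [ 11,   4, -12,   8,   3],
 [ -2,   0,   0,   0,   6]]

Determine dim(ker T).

Row reduce to echelon form.
Swap R1 ↔ R2
R3 ← R3 + (11/3)·R1: [0, -10/3, 10, -20/3, -30]
R4 ← R4 − (2/3)·R1: [0, 4/3, -4, 8/3, 12]
R3 ← R3 + (10/3)·R2: [0, 0, 0, 0, 0]
R4 ← R4 − (4/3)·R2: [0, 0, 0, 0, 0]
2 nonzero rows, so rank(T) = 2.
T has 5 columns; by rank–nullity, nullity = 5 − 2 = 3.

3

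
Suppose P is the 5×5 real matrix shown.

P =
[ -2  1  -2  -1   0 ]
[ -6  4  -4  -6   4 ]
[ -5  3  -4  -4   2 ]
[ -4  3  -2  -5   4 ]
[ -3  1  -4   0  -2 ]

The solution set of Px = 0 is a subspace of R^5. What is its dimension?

Row reduce to echelon form.
R2 ← R2 − (3)·R1: [0, 1, 2, -3, 4]
R3 ← R3 − (5/2)·R1: [0, 1/2, 1, -3/2, 2]
R4 ← R4 − (2)·R1: [0, 1, 2, -3, 4]
R5 ← R5 − (3/2)·R1: [0, -1/2, -1, 3/2, -2]
R3 ← R3 − (1/2)·R2: [0, 0, 0, 0, 0]
R4 ← R4 − R2: [0, 0, 0, 0, 0]
R5 ← R5 + (1/2)·R2: [0, 0, 0, 0, 0]
2 nonzero rows, so rank(P) = 2.
P has 5 columns; by rank–nullity, nullity = 5 − 2 = 3.

3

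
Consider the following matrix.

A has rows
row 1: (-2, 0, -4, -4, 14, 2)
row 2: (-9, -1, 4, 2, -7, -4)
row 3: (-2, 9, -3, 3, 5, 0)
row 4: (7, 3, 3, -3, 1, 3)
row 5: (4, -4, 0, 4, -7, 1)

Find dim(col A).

5

Row reduce to echelon form.
R2 ← R2 − (9/2)·R1: [0, -1, 22, 20, -70, -13]
R3 ← R3 − R1: [0, 9, 1, 7, -9, -2]
R4 ← R4 + (7/2)·R1: [0, 3, -11, -17, 50, 10]
R5 ← R5 + (2)·R1: [0, -4, -8, -4, 21, 5]
R3 ← R3 + (9)·R2: [0, 0, 199, 187, -639, -119]
R4 ← R4 + (3)·R2: [0, 0, 55, 43, -160, -29]
R5 ← R5 − (4)·R2: [0, 0, -96, -84, 301, 57]
R4 ← R4 − (55/199)·R3: [0, 0, 0, -1728/199, 3305/199, 774/199]
R5 ← R5 + (96/199)·R3: [0, 0, 0, 1236/199, -1445/199, -81/199]
R5 ← R5 + (103/144)·R4: [0, 0, 0, 0, 665/144, 19/8]
Echelon form has 5 nonzero rows, so rank(A) = 5.
The column space has dimension equal to the rank: 5.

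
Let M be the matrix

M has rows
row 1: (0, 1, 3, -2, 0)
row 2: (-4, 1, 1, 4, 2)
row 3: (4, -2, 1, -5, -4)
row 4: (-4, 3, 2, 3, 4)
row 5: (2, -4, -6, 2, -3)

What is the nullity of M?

Row reduce to echelon form.
Swap R1 ↔ R2
R3 ← R3 + R1: [0, -1, 2, -1, -2]
R4 ← R4 − R1: [0, 2, 1, -1, 2]
R5 ← R5 + (1/2)·R1: [0, -7/2, -11/2, 4, -2]
R3 ← R3 + R2: [0, 0, 5, -3, -2]
R4 ← R4 − (2)·R2: [0, 0, -5, 3, 2]
R5 ← R5 + (7/2)·R2: [0, 0, 5, -3, -2]
R4 ← R4 + R3: [0, 0, 0, 0, 0]
R5 ← R5 − R3: [0, 0, 0, 0, 0]
3 nonzero rows, so rank(M) = 3.
M has 5 columns; by rank–nullity, nullity = 5 − 3 = 2.

2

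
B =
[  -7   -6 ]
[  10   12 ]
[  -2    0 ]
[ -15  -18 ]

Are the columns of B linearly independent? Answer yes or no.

Row reduce B to echelon form.
R2 ← R2 + (10/7)·R1: [0, 24/7]
R3 ← R3 − (2/7)·R1: [0, 12/7]
R4 ← R4 − (15/7)·R1: [0, -36/7]
R3 ← R3 − (1/2)·R2: [0, 0]
R4 ← R4 + (3/2)·R2: [0, 0]
2 pivots among 2 columns.
Every column is a pivot column, so the columns are linearly independent.

yes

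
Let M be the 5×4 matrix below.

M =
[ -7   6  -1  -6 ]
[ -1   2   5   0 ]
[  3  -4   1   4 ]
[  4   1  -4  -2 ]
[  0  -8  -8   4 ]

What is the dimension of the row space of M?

3

Row reduce to echelon form.
R2 ← R2 − (1/7)·R1: [0, 8/7, 36/7, 6/7]
R3 ← R3 + (3/7)·R1: [0, -10/7, 4/7, 10/7]
R4 ← R4 + (4/7)·R1: [0, 31/7, -32/7, -38/7]
R3 ← R3 + (5/4)·R2: [0, 0, 7, 5/2]
R4 ← R4 − (31/8)·R2: [0, 0, -49/2, -35/4]
R5 ← R5 + (7)·R2: [0, 0, 28, 10]
R4 ← R4 + (7/2)·R3: [0, 0, 0, 0]
R5 ← R5 − (4)·R3: [0, 0, 0, 0]
Echelon form has 3 nonzero rows, so rank(M) = 3.
The row space has dimension equal to the rank: 3.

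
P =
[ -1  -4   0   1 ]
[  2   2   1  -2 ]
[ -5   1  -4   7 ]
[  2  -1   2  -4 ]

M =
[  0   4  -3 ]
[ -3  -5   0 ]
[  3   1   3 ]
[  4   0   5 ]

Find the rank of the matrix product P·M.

First compute PM:
[[ 16,  16,   8],
 [-11,  -1, -13],
 [ 13, -29,  38],
 [ -7,  15, -20]]
Now row reduce the product.
R2 ← R2 + (11/16)·R1: [0, 10, -15/2]
R3 ← R3 − (13/16)·R1: [0, -42, 63/2]
R4 ← R4 + (7/16)·R1: [0, 22, -33/2]
R3 ← R3 + (21/5)·R2: [0, 0, 0]
R4 ← R4 − (11/5)·R2: [0, 0, 0]
2 nonzero rows, so rank(PM) = 2.

2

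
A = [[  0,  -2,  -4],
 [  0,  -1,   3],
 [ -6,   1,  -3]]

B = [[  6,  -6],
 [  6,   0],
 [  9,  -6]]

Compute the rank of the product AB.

First compute AB:
[[-48,  24],
 [ 21, -18],
 [-57,  54]]
Now row reduce the product.
R2 ← R2 + (7/16)·R1: [0, -15/2]
R3 ← R3 − (19/16)·R1: [0, 51/2]
R3 ← R3 + (17/5)·R2: [0, 0]
2 nonzero rows, so rank(AB) = 2.

2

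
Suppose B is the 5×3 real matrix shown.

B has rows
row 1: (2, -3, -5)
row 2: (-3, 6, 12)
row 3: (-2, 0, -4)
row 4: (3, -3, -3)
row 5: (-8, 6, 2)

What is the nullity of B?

1

Row reduce to echelon form.
R2 ← R2 + (3/2)·R1: [0, 3/2, 9/2]
R3 ← R3 + R1: [0, -3, -9]
R4 ← R4 − (3/2)·R1: [0, 3/2, 9/2]
R5 ← R5 + (4)·R1: [0, -6, -18]
R3 ← R3 + (2)·R2: [0, 0, 0]
R4 ← R4 − R2: [0, 0, 0]
R5 ← R5 + (4)·R2: [0, 0, 0]
2 nonzero rows, so rank(B) = 2.
B has 3 columns; by rank–nullity, nullity = 3 − 2 = 1.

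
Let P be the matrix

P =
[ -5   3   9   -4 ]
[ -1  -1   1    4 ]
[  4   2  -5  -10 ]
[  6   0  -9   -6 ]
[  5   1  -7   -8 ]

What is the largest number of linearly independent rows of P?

Row reduce to echelon form.
R2 ← R2 − (1/5)·R1: [0, -8/5, -4/5, 24/5]
R3 ← R3 + (4/5)·R1: [0, 22/5, 11/5, -66/5]
R4 ← R4 + (6/5)·R1: [0, 18/5, 9/5, -54/5]
R5 ← R5 + R1: [0, 4, 2, -12]
R3 ← R3 + (11/4)·R2: [0, 0, 0, 0]
R4 ← R4 + (9/4)·R2: [0, 0, 0, 0]
R5 ← R5 + (5/2)·R2: [0, 0, 0, 0]
Echelon form has 2 nonzero rows, so rank(P) = 2.
The rank gives the maximum number of linearly independent rows: 2.

2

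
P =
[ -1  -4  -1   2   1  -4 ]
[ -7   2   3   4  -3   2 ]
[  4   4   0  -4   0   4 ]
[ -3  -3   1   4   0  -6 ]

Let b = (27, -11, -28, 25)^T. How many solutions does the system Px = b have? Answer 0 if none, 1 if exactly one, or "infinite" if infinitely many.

infinite

Row reduce the augmented matrix [P | b].
R2 ← R2 − (7)·R1: [0, 30, 10, -10, -10, 30, -200]
R3 ← R3 + (4)·R1: [0, -12, -4, 4, 4, -12, 80]
R4 ← R4 − (3)·R1: [0, 9, 4, -2, -3, 6, -56]
R3 ← R3 + (2/5)·R2: [0, 0, 0, 0, 0, 0, 0]
R4 ← R4 − (3/10)·R2: [0, 0, 1, 1, 0, -3, 4]
Swap R3 ↔ R4
The echelon form has 3 nonzero rows, and every pivot lies in the first 6 columns, so rank(P) = rank([P|b]) = 3.
The system is consistent.
rank = 3 < 6 unknowns, so there are infinitely many solutions.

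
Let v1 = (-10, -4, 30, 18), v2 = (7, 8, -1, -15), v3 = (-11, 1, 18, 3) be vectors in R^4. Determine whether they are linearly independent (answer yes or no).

Form the matrix with these vectors as rows and row reduce.
R2 ← R2 + (7/10)·R1: [0, 26/5, 20, -12/5]
R3 ← R3 − (11/10)·R1: [0, 27/5, -15, -84/5]
R3 ← R3 − (27/26)·R2: [0, 0, -465/13, -186/13]
3 nonzero rows, so the 3 vectors span a space of dimension 3.
Since 3 = 3, the vectors are linearly independent.

yes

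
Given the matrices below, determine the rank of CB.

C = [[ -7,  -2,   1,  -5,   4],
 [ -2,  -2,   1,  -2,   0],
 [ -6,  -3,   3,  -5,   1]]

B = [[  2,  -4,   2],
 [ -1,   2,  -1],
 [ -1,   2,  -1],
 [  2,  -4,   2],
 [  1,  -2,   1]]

1

First compute CB:
[[-19,  38, -19],
 [ -7,  14,  -7],
 [-21,  42, -21]]
Now row reduce the product.
R2 ← R2 − (7/19)·R1: [0, 0, 0]
R3 ← R3 − (21/19)·R1: [0, 0, 0]
1 nonzero row, so rank(CB) = 1.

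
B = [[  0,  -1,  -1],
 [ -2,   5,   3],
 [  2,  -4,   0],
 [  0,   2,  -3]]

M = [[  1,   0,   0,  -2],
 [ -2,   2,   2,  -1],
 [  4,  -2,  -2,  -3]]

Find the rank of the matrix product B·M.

First compute BM:
[[ -2,   0,   0,   4],
 [  0,   4,   4, -10],
 [ 10,  -8,  -8,   0],
 [-16,  10,  10,   7]]
Now row reduce the product.
R3 ← R3 + (5)·R1: [0, -8, -8, 20]
R4 ← R4 − (8)·R1: [0, 10, 10, -25]
R3 ← R3 + (2)·R2: [0, 0, 0, 0]
R4 ← R4 − (5/2)·R2: [0, 0, 0, 0]
2 nonzero rows, so rank(BM) = 2.

2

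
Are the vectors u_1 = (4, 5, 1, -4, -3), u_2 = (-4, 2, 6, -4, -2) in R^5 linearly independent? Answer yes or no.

Form the matrix with these vectors as rows and row reduce.
R2 ← R2 + R1: [0, 7, 7, -8, -5]
2 nonzero rows, so the 2 vectors span a space of dimension 2.
Since 2 = 2, the vectors are linearly independent.

yes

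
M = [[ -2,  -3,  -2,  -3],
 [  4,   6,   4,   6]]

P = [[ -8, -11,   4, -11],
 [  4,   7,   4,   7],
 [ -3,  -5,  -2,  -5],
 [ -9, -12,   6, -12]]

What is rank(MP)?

First compute MP:
[[ 37,  47, -34,  47],
 [-74, -94,  68, -94]]
Now row reduce the product.
R2 ← R2 + (2)·R1: [0, 0, 0, 0]
1 nonzero row, so rank(MP) = 1.

1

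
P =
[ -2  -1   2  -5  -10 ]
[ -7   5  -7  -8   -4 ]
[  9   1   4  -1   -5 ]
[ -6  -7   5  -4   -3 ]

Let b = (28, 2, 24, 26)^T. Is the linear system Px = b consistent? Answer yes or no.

Row reduce the augmented matrix [P | b].
R2 ← R2 − (7/2)·R1: [0, 17/2, -14, 19/2, 31, -96]
R3 ← R3 + (9/2)·R1: [0, -7/2, 13, -47/2, -50, 150]
R4 ← R4 − (3)·R1: [0, -4, -1, 11, 27, -58]
R3 ← R3 + (7/17)·R2: [0, 0, 123/17, -333/17, -633/17, 1878/17]
R4 ← R4 + (8/17)·R2: [0, 0, -129/17, 263/17, 707/17, -1754/17]
R4 ← R4 + (43/41)·R3: [0, 0, 0, -208/41, 104/41, 520/41]
The echelon form has 4 nonzero rows, and every pivot lies in the first 5 columns, so rank(P) = rank([P|b]) = 4.
The system is consistent.

yes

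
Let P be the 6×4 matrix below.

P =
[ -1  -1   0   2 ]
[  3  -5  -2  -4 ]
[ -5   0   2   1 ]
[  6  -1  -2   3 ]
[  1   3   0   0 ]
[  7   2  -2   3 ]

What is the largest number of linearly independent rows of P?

4

Row reduce to echelon form.
R2 ← R2 + (3)·R1: [0, -8, -2, 2]
R3 ← R3 − (5)·R1: [0, 5, 2, -9]
R4 ← R4 + (6)·R1: [0, -7, -2, 15]
R5 ← R5 + R1: [0, 2, 0, 2]
R6 ← R6 + (7)·R1: [0, -5, -2, 17]
R3 ← R3 + (5/8)·R2: [0, 0, 3/4, -31/4]
R4 ← R4 − (7/8)·R2: [0, 0, -1/4, 53/4]
R5 ← R5 + (1/4)·R2: [0, 0, -1/2, 5/2]
R6 ← R6 − (5/8)·R2: [0, 0, -3/4, 63/4]
R4 ← R4 + (1/3)·R3: [0, 0, 0, 32/3]
R5 ← R5 + (2/3)·R3: [0, 0, 0, -8/3]
R6 ← R6 + R3: [0, 0, 0, 8]
R5 ← R5 + (1/4)·R4: [0, 0, 0, 0]
R6 ← R6 − (3/4)·R4: [0, 0, 0, 0]
Echelon form has 4 nonzero rows, so rank(P) = 4.
The rank gives the maximum number of linearly independent rows: 4.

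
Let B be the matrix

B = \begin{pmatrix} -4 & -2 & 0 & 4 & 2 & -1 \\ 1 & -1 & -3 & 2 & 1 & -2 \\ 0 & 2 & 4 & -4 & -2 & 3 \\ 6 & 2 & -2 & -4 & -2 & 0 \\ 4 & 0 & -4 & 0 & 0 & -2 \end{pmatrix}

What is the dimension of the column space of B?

Row reduce to echelon form.
R2 ← R2 + (1/4)·R1: [0, -3/2, -3, 3, 3/2, -9/4]
R4 ← R4 + (3/2)·R1: [0, -1, -2, 2, 1, -3/2]
R5 ← R5 + R1: [0, -2, -4, 4, 2, -3]
R3 ← R3 + (4/3)·R2: [0, 0, 0, 0, 0, 0]
R4 ← R4 − (2/3)·R2: [0, 0, 0, 0, 0, 0]
R5 ← R5 − (4/3)·R2: [0, 0, 0, 0, 0, 0]
Echelon form has 2 nonzero rows, so rank(B) = 2.
The column space has dimension equal to the rank: 2.

2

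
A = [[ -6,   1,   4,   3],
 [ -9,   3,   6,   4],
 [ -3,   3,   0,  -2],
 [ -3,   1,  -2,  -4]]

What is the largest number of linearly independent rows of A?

Row reduce to echelon form.
R2 ← R2 − (3/2)·R1: [0, 3/2, 0, -1/2]
R3 ← R3 − (1/2)·R1: [0, 5/2, -2, -7/2]
R4 ← R4 − (1/2)·R1: [0, 1/2, -4, -11/2]
R3 ← R3 − (5/3)·R2: [0, 0, -2, -8/3]
R4 ← R4 − (1/3)·R2: [0, 0, -4, -16/3]
R4 ← R4 − (2)·R3: [0, 0, 0, 0]
Echelon form has 3 nonzero rows, so rank(A) = 3.
The rank gives the maximum number of linearly independent rows: 3.

3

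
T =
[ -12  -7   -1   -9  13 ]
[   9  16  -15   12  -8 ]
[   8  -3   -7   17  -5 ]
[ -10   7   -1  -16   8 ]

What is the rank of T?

4

Row reduce to echelon form.
R2 ← R2 + (3/4)·R1: [0, 43/4, -63/4, 21/4, 7/4]
R3 ← R3 + (2/3)·R1: [0, -23/3, -23/3, 11, 11/3]
R4 ← R4 − (5/6)·R1: [0, 77/6, -1/6, -17/2, -17/6]
R3 ← R3 + (92/129)·R2: [0, 0, -2438/129, 634/43, 634/129]
R4 ← R4 − (154/129)·R2: [0, 0, 2404/129, -635/43, -635/129]
R4 ← R4 + (1202/1219)·R3: [0, 0, 0, -279/1219, -93/1219]
Echelon form has 4 nonzero rows, so rank(T) = 4.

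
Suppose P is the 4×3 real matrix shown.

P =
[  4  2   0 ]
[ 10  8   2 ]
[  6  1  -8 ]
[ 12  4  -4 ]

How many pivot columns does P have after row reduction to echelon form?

Row reduce to echelon form.
R2 ← R2 − (5/2)·R1: [0, 3, 2]
R3 ← R3 − (3/2)·R1: [0, -2, -8]
R4 ← R4 − (3)·R1: [0, -2, -4]
R3 ← R3 + (2/3)·R2: [0, 0, -20/3]
R4 ← R4 + (2/3)·R2: [0, 0, -8/3]
R4 ← R4 − (2/5)·R3: [0, 0, 0]
Echelon form has 3 nonzero rows, so rank(P) = 3.
Each nonzero row contributes one pivot column: 3 pivot columns.

3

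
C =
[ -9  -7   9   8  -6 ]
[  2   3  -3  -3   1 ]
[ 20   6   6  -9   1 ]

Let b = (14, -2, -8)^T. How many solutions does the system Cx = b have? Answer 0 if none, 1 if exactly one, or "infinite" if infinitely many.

Row reduce the augmented matrix [C | b].
R2 ← R2 + (2/9)·R1: [0, 13/9, -1, -11/9, -1/3, 10/9]
R3 ← R3 + (20/9)·R1: [0, -86/9, 26, 79/9, -37/3, 208/9]
R3 ← R3 + (86/13)·R2: [0, 0, 252/13, 9/13, -189/13, 396/13]
The echelon form has 3 nonzero rows, and every pivot lies in the first 5 columns, so rank(C) = rank([C|b]) = 3.
The system is consistent.
rank = 3 < 5 unknowns, so there are infinitely many solutions.

infinite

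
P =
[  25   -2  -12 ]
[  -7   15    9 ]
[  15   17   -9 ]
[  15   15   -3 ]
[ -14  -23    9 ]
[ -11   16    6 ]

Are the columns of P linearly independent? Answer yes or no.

Row reduce P to echelon form.
R2 ← R2 + (7/25)·R1: [0, 361/25, 141/25]
R3 ← R3 − (3/5)·R1: [0, 91/5, -9/5]
R4 ← R4 − (3/5)·R1: [0, 81/5, 21/5]
R5 ← R5 + (14/25)·R1: [0, -603/25, 57/25]
R6 ← R6 + (11/25)·R1: [0, 378/25, 18/25]
R3 ← R3 − (455/361)·R2: [0, 0, -3216/361]
R4 ← R4 − (405/361)·R2: [0, 0, -768/361]
R5 ← R5 + (603/361)·R2: [0, 0, 4224/361]
R6 ← R6 − (378/361)·R2: [0, 0, -1872/361]
R4 ← R4 − (16/67)·R3: [0, 0, 0]
R5 ← R5 + (88/67)·R3: [0, 0, 0]
R6 ← R6 − (39/67)·R3: [0, 0, 0]
3 pivots among 3 columns.
Every column is a pivot column, so the columns are linearly independent.

yes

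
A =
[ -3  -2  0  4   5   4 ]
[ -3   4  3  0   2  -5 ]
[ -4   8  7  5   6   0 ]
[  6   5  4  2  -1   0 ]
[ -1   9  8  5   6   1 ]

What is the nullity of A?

Row reduce to echelon form.
R2 ← R2 − R1: [0, 6, 3, -4, -3, -9]
R3 ← R3 − (4/3)·R1: [0, 32/3, 7, -1/3, -2/3, -16/3]
R4 ← R4 + (2)·R1: [0, 1, 4, 10, 9, 8]
R5 ← R5 − (1/3)·R1: [0, 29/3, 8, 11/3, 13/3, -1/3]
R3 ← R3 − (16/9)·R2: [0, 0, 5/3, 61/9, 14/3, 32/3]
R4 ← R4 − (1/6)·R2: [0, 0, 7/2, 32/3, 19/2, 19/2]
R5 ← R5 − (29/18)·R2: [0, 0, 19/6, 91/9, 55/6, 85/6]
R4 ← R4 − (21/10)·R3: [0, 0, 0, -107/30, -3/10, -129/10]
R5 ← R5 − (19/10)·R3: [0, 0, 0, -83/30, 3/10, -61/10]
R5 ← R5 − (83/107)·R4: [0, 0, 0, 0, 57/107, 418/107]
5 nonzero rows, so rank(A) = 5.
A has 6 columns; by rank–nullity, nullity = 6 − 5 = 1.

1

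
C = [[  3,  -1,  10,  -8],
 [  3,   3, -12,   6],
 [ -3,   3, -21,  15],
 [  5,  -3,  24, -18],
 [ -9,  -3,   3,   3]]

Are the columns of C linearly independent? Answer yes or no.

no

Row reduce C to echelon form.
R2 ← R2 − R1: [0, 4, -22, 14]
R3 ← R3 + R1: [0, 2, -11, 7]
R4 ← R4 − (5/3)·R1: [0, -4/3, 22/3, -14/3]
R5 ← R5 + (3)·R1: [0, -6, 33, -21]
R3 ← R3 − (1/2)·R2: [0, 0, 0, 0]
R4 ← R4 + (1/3)·R2: [0, 0, 0, 0]
R5 ← R5 + (3/2)·R2: [0, 0, 0, 0]
2 pivots among 4 columns.
Only 2 < 4 pivot columns, so the columns are linearly dependent.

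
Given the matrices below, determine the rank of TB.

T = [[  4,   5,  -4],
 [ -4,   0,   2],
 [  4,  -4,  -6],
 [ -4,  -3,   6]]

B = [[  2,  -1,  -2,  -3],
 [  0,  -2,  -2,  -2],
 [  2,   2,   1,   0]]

2

First compute TB:
[[  0, -22, -22, -22],
 [ -4,   8,  10,  12],
 [ -4,  -8,  -6,  -4],
 [  4,  22,  20,  18]]
Now row reduce the product.
Swap R1 ↔ R2
R3 ← R3 − R1: [0, -16, -16, -16]
R4 ← R4 + R1: [0, 30, 30, 30]
R3 ← R3 − (8/11)·R2: [0, 0, 0, 0]
R4 ← R4 + (15/11)·R2: [0, 0, 0, 0]
2 nonzero rows, so rank(TB) = 2.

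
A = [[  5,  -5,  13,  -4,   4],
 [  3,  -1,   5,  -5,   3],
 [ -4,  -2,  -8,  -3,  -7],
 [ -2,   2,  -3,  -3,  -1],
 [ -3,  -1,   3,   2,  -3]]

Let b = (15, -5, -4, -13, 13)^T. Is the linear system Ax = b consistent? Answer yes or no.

yes

Row reduce the augmented matrix [A | b].
R2 ← R2 − (3/5)·R1: [0, 2, -14/5, -13/5, 3/5, -14]
R3 ← R3 + (4/5)·R1: [0, -6, 12/5, -31/5, -19/5, 8]
R4 ← R4 + (2/5)·R1: [0, 0, 11/5, -23/5, 3/5, -7]
R5 ← R5 + (3/5)·R1: [0, -4, 54/5, -2/5, -3/5, 22]
R3 ← R3 + (3)·R2: [0, 0, -6, -14, -2, -34]
R5 ← R5 + (2)·R2: [0, 0, 26/5, -28/5, 3/5, -6]
R4 ← R4 + (11/30)·R3: [0, 0, 0, -146/15, -2/15, -292/15]
R5 ← R5 + (13/15)·R3: [0, 0, 0, -266/15, -17/15, -532/15]
R5 ← R5 − (133/73)·R4: [0, 0, 0, 0, -65/73, 0]
The echelon form has 5 nonzero rows, and every pivot lies in the first 5 columns, so rank(A) = rank([A|b]) = 5.
The system is consistent.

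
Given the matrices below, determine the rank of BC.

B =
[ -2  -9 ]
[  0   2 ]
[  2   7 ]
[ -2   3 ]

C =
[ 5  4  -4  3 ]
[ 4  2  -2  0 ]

First compute BC:
[[-46, -26,  26,  -6],
 [  8,   4,  -4,   0],
 [ 38,  22, -22,   6],
 [  2,  -2,   2,  -6]]
Now row reduce the product.
R2 ← R2 + (4/23)·R1: [0, -12/23, 12/23, -24/23]
R3 ← R3 + (19/23)·R1: [0, 12/23, -12/23, 24/23]
R4 ← R4 + (1/23)·R1: [0, -72/23, 72/23, -144/23]
R3 ← R3 + R2: [0, 0, 0, 0]
R4 ← R4 − (6)·R2: [0, 0, 0, 0]
2 nonzero rows, so rank(BC) = 2.

2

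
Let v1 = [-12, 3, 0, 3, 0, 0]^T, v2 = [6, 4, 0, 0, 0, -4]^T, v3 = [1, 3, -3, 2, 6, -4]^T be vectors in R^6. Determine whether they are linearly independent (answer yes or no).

yes

Form the matrix with these vectors as rows and row reduce.
R2 ← R2 + (1/2)·R1: [0, 11/2, 0, 3/2, 0, -4]
R3 ← R3 + (1/12)·R1: [0, 13/4, -3, 9/4, 6, -4]
R3 ← R3 − (13/22)·R2: [0, 0, -3, 15/11, 6, -18/11]
3 nonzero rows, so the 3 vectors span a space of dimension 3.
Since 3 = 3, the vectors are linearly independent.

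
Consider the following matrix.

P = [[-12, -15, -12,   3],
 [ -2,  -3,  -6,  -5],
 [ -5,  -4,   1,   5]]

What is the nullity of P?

1

Row reduce to echelon form.
R2 ← R2 − (1/6)·R1: [0, -1/2, -4, -11/2]
R3 ← R3 − (5/12)·R1: [0, 9/4, 6, 15/4]
R3 ← R3 + (9/2)·R2: [0, 0, -12, -21]
3 nonzero rows, so rank(P) = 3.
P has 4 columns; by rank–nullity, nullity = 4 − 3 = 1.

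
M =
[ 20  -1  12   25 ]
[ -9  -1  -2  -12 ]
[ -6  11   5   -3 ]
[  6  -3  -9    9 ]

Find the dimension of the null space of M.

0

Row reduce to echelon form.
R2 ← R2 + (9/20)·R1: [0, -29/20, 17/5, -3/4]
R3 ← R3 + (3/10)·R1: [0, 107/10, 43/5, 9/2]
R4 ← R4 − (3/10)·R1: [0, -27/10, -63/5, 3/2]
R3 ← R3 + (214/29)·R2: [0, 0, 977/29, -30/29]
R4 ← R4 − (54/29)·R2: [0, 0, -549/29, 84/29]
R4 ← R4 + (549/977)·R3: [0, 0, 0, 2262/977]
4 nonzero rows, so rank(M) = 4.
M has 4 columns; by rank–nullity, nullity = 4 − 4 = 0.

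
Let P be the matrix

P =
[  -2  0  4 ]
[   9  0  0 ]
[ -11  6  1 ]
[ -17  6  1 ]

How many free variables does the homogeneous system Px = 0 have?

0

Row reduce to echelon form.
R2 ← R2 + (9/2)·R1: [0, 0, 18]
R3 ← R3 − (11/2)·R1: [0, 6, -21]
R4 ← R4 − (17/2)·R1: [0, 6, -33]
Swap R2 ↔ R3
R4 ← R4 − R2: [0, 0, -12]
R4 ← R4 + (2/3)·R3: [0, 0, 0]
3 nonzero rows, so rank(P) = 3.
P has 3 columns; by rank–nullity, nullity = 3 − 3 = 0.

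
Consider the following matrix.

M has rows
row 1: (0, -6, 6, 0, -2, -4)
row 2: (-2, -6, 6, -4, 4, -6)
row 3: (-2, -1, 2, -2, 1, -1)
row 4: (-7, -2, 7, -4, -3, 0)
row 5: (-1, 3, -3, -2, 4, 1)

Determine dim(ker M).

3

Row reduce to echelon form.
Swap R1 ↔ R2
R3 ← R3 − R1: [0, 5, -4, 2, -3, 5]
R4 ← R4 − (7/2)·R1: [0, 19, -14, 10, -17, 21]
R5 ← R5 − (1/2)·R1: [0, 6, -6, 0, 2, 4]
R3 ← R3 + (5/6)·R2: [0, 0, 1, 2, -14/3, 5/3]
R4 ← R4 + (19/6)·R2: [0, 0, 5, 10, -70/3, 25/3]
R5 ← R5 + R2: [0, 0, 0, 0, 0, 0]
R4 ← R4 − (5)·R3: [0, 0, 0, 0, 0, 0]
3 nonzero rows, so rank(M) = 3.
M has 6 columns; by rank–nullity, nullity = 6 − 3 = 3.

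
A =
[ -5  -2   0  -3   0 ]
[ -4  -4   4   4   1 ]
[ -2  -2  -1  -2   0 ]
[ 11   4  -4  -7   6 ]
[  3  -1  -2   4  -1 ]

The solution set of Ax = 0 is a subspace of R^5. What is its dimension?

0

Row reduce to echelon form.
R2 ← R2 − (4/5)·R1: [0, -12/5, 4, 32/5, 1]
R3 ← R3 − (2/5)·R1: [0, -6/5, -1, -4/5, 0]
R4 ← R4 + (11/5)·R1: [0, -2/5, -4, -68/5, 6]
R5 ← R5 + (3/5)·R1: [0, -11/5, -2, 11/5, -1]
R3 ← R3 − (1/2)·R2: [0, 0, -3, -4, -1/2]
R4 ← R4 − (1/6)·R2: [0, 0, -14/3, -44/3, 35/6]
R5 ← R5 − (11/12)·R2: [0, 0, -17/3, -11/3, -23/12]
R4 ← R4 − (14/9)·R3: [0, 0, 0, -76/9, 119/18]
R5 ← R5 − (17/9)·R3: [0, 0, 0, 35/9, -35/36]
R5 ← R5 + (35/76)·R4: [0, 0, 0, 0, 315/152]
5 nonzero rows, so rank(A) = 5.
A has 5 columns; by rank–nullity, nullity = 5 − 5 = 0.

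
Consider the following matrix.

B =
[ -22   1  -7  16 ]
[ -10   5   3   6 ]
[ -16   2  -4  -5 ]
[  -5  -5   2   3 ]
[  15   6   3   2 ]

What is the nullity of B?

0

Row reduce to echelon form.
R2 ← R2 − (5/11)·R1: [0, 50/11, 68/11, -14/11]
R3 ← R3 − (8/11)·R1: [0, 14/11, 12/11, -183/11]
R4 ← R4 − (5/22)·R1: [0, -115/22, 79/22, -7/11]
R5 ← R5 + (15/22)·R1: [0, 147/22, -39/22, 142/11]
R3 ← R3 − (7/25)·R2: [0, 0, -16/25, -407/25]
R4 ← R4 + (23/20)·R2: [0, 0, 107/10, -21/10]
R5 ← R5 − (147/100)·R2: [0, 0, -543/50, 739/50]
R4 ← R4 + (535/32)·R3: [0, 0, 0, -8777/32]
R5 ← R5 − (543/32)·R3: [0, 0, 0, 9313/32]
R5 ← R5 + (139/131)·R4: [0, 0, 0, 0]
4 nonzero rows, so rank(B) = 4.
B has 4 columns; by rank–nullity, nullity = 4 − 4 = 0.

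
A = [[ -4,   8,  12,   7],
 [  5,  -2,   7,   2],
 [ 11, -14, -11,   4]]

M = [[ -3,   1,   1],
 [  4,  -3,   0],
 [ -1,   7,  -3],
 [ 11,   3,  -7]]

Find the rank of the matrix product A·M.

3

First compute AM:
[[109,  77, -89],
 [ -8,  66, -30],
 [-34, -12,  16]]
Now row reduce the product.
R2 ← R2 + (8/109)·R1: [0, 7810/109, -3982/109]
R3 ← R3 + (34/109)·R1: [0, 1310/109, -1282/109]
R3 ← R3 − (131/781)·R2: [0, 0, -400/71]
3 nonzero rows, so rank(AM) = 3.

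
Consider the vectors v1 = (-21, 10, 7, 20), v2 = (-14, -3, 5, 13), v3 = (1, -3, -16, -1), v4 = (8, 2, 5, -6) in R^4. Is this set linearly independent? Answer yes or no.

Form the matrix with these vectors as rows and row reduce.
R2 ← R2 − (2/3)·R1: [0, -29/3, 1/3, -1/3]
R3 ← R3 + (1/21)·R1: [0, -53/21, -47/3, -1/21]
R4 ← R4 + (8/21)·R1: [0, 122/21, 23/3, 34/21]
R3 ← R3 − (53/203)·R2: [0, 0, -3198/203, 8/203]
R4 ← R4 + (122/203)·R2: [0, 0, 1597/203, 288/203]
R4 ← R4 + (1597/3198)·R3: [0, 0, 0, 2300/1599]
4 nonzero rows, so the 4 vectors span a space of dimension 4.
Since 4 = 4, the vectors are linearly independent.

yes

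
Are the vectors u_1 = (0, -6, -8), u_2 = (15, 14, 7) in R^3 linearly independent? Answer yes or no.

yes

Form the matrix with these vectors as rows and row reduce.
Swap R1 ↔ R2
2 nonzero rows, so the 2 vectors span a space of dimension 2.
Since 2 = 2, the vectors are linearly independent.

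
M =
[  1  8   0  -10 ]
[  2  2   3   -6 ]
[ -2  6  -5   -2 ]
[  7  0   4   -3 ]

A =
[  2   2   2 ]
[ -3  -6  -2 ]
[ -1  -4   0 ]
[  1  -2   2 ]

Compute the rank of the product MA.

2

First compute MA:
[[-32, -26, -34],
 [-11,  -8, -12],
 [-19, -16, -20],
 [  7,   4,   8]]
Now row reduce the product.
R2 ← R2 − (11/32)·R1: [0, 15/16, -5/16]
R3 ← R3 − (19/32)·R1: [0, -9/16, 3/16]
R4 ← R4 + (7/32)·R1: [0, -27/16, 9/16]
R3 ← R3 + (3/5)·R2: [0, 0, 0]
R4 ← R4 + (9/5)·R2: [0, 0, 0]
2 nonzero rows, so rank(MA) = 2.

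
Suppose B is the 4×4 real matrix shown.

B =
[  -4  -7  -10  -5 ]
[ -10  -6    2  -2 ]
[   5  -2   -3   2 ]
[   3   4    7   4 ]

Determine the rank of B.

3

Row reduce to echelon form.
R2 ← R2 − (5/2)·R1: [0, 23/2, 27, 21/2]
R3 ← R3 + (5/4)·R1: [0, -43/4, -31/2, -17/4]
R4 ← R4 + (3/4)·R1: [0, -5/4, -1/2, 1/4]
R3 ← R3 + (43/46)·R2: [0, 0, 224/23, 128/23]
R4 ← R4 + (5/46)·R2: [0, 0, 56/23, 32/23]
R4 ← R4 − (1/4)·R3: [0, 0, 0, 0]
Echelon form has 3 nonzero rows, so rank(B) = 3.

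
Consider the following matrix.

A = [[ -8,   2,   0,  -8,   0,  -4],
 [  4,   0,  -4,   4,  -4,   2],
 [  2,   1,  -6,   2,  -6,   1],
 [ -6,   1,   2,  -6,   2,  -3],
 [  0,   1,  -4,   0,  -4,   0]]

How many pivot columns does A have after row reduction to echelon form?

2

Row reduce to echelon form.
R2 ← R2 + (1/2)·R1: [0, 1, -4, 0, -4, 0]
R3 ← R3 + (1/4)·R1: [0, 3/2, -6, 0, -6, 0]
R4 ← R4 − (3/4)·R1: [0, -1/2, 2, 0, 2, 0]
R3 ← R3 − (3/2)·R2: [0, 0, 0, 0, 0, 0]
R4 ← R4 + (1/2)·R2: [0, 0, 0, 0, 0, 0]
R5 ← R5 − R2: [0, 0, 0, 0, 0, 0]
Echelon form has 2 nonzero rows, so rank(A) = 2.
Each nonzero row contributes one pivot column: 2 pivot columns.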